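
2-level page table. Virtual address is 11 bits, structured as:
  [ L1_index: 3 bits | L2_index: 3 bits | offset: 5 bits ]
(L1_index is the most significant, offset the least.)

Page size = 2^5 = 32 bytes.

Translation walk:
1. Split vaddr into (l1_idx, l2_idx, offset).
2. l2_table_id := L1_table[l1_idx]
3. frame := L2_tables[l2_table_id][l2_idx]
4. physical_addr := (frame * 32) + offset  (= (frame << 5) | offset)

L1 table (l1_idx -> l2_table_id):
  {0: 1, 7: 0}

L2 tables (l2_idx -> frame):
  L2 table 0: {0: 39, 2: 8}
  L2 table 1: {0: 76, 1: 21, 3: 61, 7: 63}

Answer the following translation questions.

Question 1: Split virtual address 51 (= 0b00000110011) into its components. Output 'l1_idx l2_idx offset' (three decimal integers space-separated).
Answer: 0 1 19

Derivation:
vaddr = 51 = 0b00000110011
  top 3 bits -> l1_idx = 0
  next 3 bits -> l2_idx = 1
  bottom 5 bits -> offset = 19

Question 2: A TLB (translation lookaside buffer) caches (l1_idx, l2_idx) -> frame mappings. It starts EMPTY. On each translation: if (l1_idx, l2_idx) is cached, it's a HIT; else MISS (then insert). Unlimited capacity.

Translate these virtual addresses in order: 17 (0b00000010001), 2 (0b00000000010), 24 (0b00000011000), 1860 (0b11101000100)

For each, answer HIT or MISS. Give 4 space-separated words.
Answer: MISS HIT HIT MISS

Derivation:
vaddr=17: (0,0) not in TLB -> MISS, insert
vaddr=2: (0,0) in TLB -> HIT
vaddr=24: (0,0) in TLB -> HIT
vaddr=1860: (7,2) not in TLB -> MISS, insert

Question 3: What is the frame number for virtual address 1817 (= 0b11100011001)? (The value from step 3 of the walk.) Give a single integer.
vaddr = 1817: l1_idx=7, l2_idx=0
L1[7] = 0; L2[0][0] = 39

Answer: 39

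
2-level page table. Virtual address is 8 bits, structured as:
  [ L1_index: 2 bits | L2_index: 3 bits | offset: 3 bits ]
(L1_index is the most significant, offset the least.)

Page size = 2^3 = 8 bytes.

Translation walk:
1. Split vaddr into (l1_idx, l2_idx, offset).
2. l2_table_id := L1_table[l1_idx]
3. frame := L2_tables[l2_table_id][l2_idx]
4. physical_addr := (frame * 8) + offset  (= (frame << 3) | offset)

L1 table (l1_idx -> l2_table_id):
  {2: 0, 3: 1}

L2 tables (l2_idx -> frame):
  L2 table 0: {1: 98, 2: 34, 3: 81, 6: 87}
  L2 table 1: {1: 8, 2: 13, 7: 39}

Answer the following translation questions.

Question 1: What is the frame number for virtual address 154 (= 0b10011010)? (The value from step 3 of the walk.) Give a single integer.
Answer: 81

Derivation:
vaddr = 154: l1_idx=2, l2_idx=3
L1[2] = 0; L2[0][3] = 81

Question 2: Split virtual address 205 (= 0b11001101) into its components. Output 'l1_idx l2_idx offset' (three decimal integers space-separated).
Answer: 3 1 5

Derivation:
vaddr = 205 = 0b11001101
  top 2 bits -> l1_idx = 3
  next 3 bits -> l2_idx = 1
  bottom 3 bits -> offset = 5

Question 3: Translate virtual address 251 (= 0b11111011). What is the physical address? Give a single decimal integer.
Answer: 315

Derivation:
vaddr = 251 = 0b11111011
Split: l1_idx=3, l2_idx=7, offset=3
L1[3] = 1
L2[1][7] = 39
paddr = 39 * 8 + 3 = 315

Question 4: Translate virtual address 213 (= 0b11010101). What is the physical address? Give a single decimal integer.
vaddr = 213 = 0b11010101
Split: l1_idx=3, l2_idx=2, offset=5
L1[3] = 1
L2[1][2] = 13
paddr = 13 * 8 + 5 = 109

Answer: 109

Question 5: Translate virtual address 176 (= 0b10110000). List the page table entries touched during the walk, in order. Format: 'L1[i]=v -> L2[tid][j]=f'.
Answer: L1[2]=0 -> L2[0][6]=87

Derivation:
vaddr = 176 = 0b10110000
Split: l1_idx=2, l2_idx=6, offset=0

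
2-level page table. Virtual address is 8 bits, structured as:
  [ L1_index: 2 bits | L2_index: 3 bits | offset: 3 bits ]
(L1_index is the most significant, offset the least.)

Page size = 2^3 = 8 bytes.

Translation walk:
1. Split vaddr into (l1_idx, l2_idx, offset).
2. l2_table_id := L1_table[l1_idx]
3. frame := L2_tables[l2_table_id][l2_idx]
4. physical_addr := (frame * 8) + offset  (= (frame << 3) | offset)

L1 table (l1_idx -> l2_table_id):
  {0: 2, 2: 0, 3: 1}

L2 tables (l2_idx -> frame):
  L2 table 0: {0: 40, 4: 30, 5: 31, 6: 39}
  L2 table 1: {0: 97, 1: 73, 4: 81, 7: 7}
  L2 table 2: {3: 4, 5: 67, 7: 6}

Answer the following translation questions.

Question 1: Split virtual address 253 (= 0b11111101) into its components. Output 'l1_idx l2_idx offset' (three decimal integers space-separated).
Answer: 3 7 5

Derivation:
vaddr = 253 = 0b11111101
  top 2 bits -> l1_idx = 3
  next 3 bits -> l2_idx = 7
  bottom 3 bits -> offset = 5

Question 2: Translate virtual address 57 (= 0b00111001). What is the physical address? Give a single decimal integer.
Answer: 49

Derivation:
vaddr = 57 = 0b00111001
Split: l1_idx=0, l2_idx=7, offset=1
L1[0] = 2
L2[2][7] = 6
paddr = 6 * 8 + 1 = 49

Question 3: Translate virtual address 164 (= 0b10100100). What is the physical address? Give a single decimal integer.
vaddr = 164 = 0b10100100
Split: l1_idx=2, l2_idx=4, offset=4
L1[2] = 0
L2[0][4] = 30
paddr = 30 * 8 + 4 = 244

Answer: 244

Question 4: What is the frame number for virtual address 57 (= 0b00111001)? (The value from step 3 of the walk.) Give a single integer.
Answer: 6

Derivation:
vaddr = 57: l1_idx=0, l2_idx=7
L1[0] = 2; L2[2][7] = 6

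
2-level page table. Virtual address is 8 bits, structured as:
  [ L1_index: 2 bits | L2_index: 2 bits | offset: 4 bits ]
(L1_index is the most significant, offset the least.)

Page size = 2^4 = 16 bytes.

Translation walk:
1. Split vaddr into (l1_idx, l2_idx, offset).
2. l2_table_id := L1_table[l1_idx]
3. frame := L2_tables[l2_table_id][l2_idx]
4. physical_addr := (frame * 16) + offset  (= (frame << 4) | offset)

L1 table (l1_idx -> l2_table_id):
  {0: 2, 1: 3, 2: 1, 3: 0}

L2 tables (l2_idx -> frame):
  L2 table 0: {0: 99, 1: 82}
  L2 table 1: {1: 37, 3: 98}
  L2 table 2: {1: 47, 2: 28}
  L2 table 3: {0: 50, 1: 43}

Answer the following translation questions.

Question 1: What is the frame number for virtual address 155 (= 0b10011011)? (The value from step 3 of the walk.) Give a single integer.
Answer: 37

Derivation:
vaddr = 155: l1_idx=2, l2_idx=1
L1[2] = 1; L2[1][1] = 37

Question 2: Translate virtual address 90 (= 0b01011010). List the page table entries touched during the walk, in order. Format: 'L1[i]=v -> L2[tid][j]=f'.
Answer: L1[1]=3 -> L2[3][1]=43

Derivation:
vaddr = 90 = 0b01011010
Split: l1_idx=1, l2_idx=1, offset=10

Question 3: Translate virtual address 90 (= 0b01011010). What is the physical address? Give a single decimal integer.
vaddr = 90 = 0b01011010
Split: l1_idx=1, l2_idx=1, offset=10
L1[1] = 3
L2[3][1] = 43
paddr = 43 * 16 + 10 = 698

Answer: 698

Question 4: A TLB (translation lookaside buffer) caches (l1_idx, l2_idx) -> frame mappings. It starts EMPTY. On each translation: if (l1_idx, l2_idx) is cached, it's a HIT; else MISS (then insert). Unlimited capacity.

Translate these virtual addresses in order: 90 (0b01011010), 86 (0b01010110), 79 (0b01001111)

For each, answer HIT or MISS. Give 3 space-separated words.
Answer: MISS HIT MISS

Derivation:
vaddr=90: (1,1) not in TLB -> MISS, insert
vaddr=86: (1,1) in TLB -> HIT
vaddr=79: (1,0) not in TLB -> MISS, insert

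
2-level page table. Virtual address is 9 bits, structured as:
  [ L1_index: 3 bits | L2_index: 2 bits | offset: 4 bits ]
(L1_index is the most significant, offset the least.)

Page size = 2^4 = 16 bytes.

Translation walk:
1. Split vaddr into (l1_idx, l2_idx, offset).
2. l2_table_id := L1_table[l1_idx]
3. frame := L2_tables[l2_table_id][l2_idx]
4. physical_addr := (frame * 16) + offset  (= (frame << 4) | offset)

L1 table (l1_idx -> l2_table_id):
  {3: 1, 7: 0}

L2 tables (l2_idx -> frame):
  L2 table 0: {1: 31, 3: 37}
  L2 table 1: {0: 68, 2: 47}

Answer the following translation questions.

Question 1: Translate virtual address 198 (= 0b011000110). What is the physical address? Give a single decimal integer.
vaddr = 198 = 0b011000110
Split: l1_idx=3, l2_idx=0, offset=6
L1[3] = 1
L2[1][0] = 68
paddr = 68 * 16 + 6 = 1094

Answer: 1094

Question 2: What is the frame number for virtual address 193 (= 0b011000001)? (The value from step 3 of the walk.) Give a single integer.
Answer: 68

Derivation:
vaddr = 193: l1_idx=3, l2_idx=0
L1[3] = 1; L2[1][0] = 68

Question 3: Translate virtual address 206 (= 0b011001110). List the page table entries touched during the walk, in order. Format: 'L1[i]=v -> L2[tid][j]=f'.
Answer: L1[3]=1 -> L2[1][0]=68

Derivation:
vaddr = 206 = 0b011001110
Split: l1_idx=3, l2_idx=0, offset=14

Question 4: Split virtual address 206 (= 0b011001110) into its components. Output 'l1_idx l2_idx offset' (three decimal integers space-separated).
vaddr = 206 = 0b011001110
  top 3 bits -> l1_idx = 3
  next 2 bits -> l2_idx = 0
  bottom 4 bits -> offset = 14

Answer: 3 0 14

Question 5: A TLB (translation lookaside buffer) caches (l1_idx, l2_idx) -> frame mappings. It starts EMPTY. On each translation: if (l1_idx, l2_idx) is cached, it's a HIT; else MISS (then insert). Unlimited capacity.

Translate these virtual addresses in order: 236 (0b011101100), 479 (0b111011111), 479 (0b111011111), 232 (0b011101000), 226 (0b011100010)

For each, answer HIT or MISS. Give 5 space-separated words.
Answer: MISS MISS HIT HIT HIT

Derivation:
vaddr=236: (3,2) not in TLB -> MISS, insert
vaddr=479: (7,1) not in TLB -> MISS, insert
vaddr=479: (7,1) in TLB -> HIT
vaddr=232: (3,2) in TLB -> HIT
vaddr=226: (3,2) in TLB -> HIT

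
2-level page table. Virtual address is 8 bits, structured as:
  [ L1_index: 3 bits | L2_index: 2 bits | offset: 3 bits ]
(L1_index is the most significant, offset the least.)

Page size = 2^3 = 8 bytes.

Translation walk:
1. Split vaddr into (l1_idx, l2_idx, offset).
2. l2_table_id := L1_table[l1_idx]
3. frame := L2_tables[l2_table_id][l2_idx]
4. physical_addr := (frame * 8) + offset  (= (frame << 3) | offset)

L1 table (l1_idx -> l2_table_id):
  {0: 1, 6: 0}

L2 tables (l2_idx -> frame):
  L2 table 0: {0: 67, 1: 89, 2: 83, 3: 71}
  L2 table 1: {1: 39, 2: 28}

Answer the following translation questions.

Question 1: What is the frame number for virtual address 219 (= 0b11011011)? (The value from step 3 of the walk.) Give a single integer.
vaddr = 219: l1_idx=6, l2_idx=3
L1[6] = 0; L2[0][3] = 71

Answer: 71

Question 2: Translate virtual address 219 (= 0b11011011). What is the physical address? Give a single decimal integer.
vaddr = 219 = 0b11011011
Split: l1_idx=6, l2_idx=3, offset=3
L1[6] = 0
L2[0][3] = 71
paddr = 71 * 8 + 3 = 571

Answer: 571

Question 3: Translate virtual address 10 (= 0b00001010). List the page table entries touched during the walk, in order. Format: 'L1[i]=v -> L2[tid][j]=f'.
Answer: L1[0]=1 -> L2[1][1]=39

Derivation:
vaddr = 10 = 0b00001010
Split: l1_idx=0, l2_idx=1, offset=2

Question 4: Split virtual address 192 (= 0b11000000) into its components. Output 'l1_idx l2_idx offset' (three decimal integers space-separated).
Answer: 6 0 0

Derivation:
vaddr = 192 = 0b11000000
  top 3 bits -> l1_idx = 6
  next 2 bits -> l2_idx = 0
  bottom 3 bits -> offset = 0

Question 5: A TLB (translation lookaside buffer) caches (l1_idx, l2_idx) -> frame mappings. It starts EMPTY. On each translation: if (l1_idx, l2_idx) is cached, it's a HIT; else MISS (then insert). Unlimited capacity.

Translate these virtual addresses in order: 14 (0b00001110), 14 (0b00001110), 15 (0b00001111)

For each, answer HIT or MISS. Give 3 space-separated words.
Answer: MISS HIT HIT

Derivation:
vaddr=14: (0,1) not in TLB -> MISS, insert
vaddr=14: (0,1) in TLB -> HIT
vaddr=15: (0,1) in TLB -> HIT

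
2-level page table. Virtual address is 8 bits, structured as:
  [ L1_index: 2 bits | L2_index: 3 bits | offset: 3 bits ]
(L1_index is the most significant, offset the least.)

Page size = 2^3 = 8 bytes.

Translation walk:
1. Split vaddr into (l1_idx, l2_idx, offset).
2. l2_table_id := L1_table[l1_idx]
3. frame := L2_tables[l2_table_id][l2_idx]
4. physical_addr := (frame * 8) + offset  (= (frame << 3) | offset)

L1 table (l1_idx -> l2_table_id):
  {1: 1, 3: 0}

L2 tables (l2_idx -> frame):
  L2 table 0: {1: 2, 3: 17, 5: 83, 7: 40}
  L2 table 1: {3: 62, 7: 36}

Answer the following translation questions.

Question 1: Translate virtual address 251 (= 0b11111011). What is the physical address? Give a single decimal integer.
Answer: 323

Derivation:
vaddr = 251 = 0b11111011
Split: l1_idx=3, l2_idx=7, offset=3
L1[3] = 0
L2[0][7] = 40
paddr = 40 * 8 + 3 = 323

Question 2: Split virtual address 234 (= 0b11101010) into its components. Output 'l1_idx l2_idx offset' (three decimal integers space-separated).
vaddr = 234 = 0b11101010
  top 2 bits -> l1_idx = 3
  next 3 bits -> l2_idx = 5
  bottom 3 bits -> offset = 2

Answer: 3 5 2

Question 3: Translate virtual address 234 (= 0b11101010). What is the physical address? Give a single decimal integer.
vaddr = 234 = 0b11101010
Split: l1_idx=3, l2_idx=5, offset=2
L1[3] = 0
L2[0][5] = 83
paddr = 83 * 8 + 2 = 666

Answer: 666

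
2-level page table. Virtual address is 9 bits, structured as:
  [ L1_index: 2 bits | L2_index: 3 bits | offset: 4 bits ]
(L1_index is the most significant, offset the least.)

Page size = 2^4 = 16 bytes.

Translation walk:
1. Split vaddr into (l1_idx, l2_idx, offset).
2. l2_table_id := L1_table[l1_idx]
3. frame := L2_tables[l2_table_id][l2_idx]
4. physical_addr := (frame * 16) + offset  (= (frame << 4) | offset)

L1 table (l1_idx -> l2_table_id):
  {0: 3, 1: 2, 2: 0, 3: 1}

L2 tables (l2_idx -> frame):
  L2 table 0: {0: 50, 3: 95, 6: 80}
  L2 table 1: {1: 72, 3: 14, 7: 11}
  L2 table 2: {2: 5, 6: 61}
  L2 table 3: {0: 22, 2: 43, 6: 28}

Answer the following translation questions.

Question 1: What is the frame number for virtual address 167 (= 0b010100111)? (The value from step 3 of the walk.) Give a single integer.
Answer: 5

Derivation:
vaddr = 167: l1_idx=1, l2_idx=2
L1[1] = 2; L2[2][2] = 5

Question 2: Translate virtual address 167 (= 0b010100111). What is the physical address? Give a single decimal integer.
vaddr = 167 = 0b010100111
Split: l1_idx=1, l2_idx=2, offset=7
L1[1] = 2
L2[2][2] = 5
paddr = 5 * 16 + 7 = 87

Answer: 87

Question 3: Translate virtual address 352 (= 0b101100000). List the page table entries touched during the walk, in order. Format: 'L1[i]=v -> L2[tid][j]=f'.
Answer: L1[2]=0 -> L2[0][6]=80

Derivation:
vaddr = 352 = 0b101100000
Split: l1_idx=2, l2_idx=6, offset=0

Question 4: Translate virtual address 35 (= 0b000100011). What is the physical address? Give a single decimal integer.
vaddr = 35 = 0b000100011
Split: l1_idx=0, l2_idx=2, offset=3
L1[0] = 3
L2[3][2] = 43
paddr = 43 * 16 + 3 = 691

Answer: 691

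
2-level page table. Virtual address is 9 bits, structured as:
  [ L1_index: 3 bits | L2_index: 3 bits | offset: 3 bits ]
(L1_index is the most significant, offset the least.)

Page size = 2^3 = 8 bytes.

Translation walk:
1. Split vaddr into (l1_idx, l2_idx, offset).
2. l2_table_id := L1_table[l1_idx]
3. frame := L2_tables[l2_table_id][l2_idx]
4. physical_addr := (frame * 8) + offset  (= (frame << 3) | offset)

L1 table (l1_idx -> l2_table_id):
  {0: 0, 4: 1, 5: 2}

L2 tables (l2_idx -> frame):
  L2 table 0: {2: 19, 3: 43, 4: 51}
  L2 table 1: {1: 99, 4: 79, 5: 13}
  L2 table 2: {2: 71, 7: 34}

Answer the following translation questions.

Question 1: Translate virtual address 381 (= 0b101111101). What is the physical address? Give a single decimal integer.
vaddr = 381 = 0b101111101
Split: l1_idx=5, l2_idx=7, offset=5
L1[5] = 2
L2[2][7] = 34
paddr = 34 * 8 + 5 = 277

Answer: 277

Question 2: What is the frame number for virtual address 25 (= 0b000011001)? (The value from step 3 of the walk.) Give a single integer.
Answer: 43

Derivation:
vaddr = 25: l1_idx=0, l2_idx=3
L1[0] = 0; L2[0][3] = 43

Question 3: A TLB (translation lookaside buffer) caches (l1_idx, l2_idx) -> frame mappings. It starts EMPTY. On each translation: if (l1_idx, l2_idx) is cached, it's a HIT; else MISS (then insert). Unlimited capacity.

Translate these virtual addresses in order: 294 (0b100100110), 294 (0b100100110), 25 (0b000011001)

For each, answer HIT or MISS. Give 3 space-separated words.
vaddr=294: (4,4) not in TLB -> MISS, insert
vaddr=294: (4,4) in TLB -> HIT
vaddr=25: (0,3) not in TLB -> MISS, insert

Answer: MISS HIT MISS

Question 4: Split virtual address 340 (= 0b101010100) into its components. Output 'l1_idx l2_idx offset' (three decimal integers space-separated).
vaddr = 340 = 0b101010100
  top 3 bits -> l1_idx = 5
  next 3 bits -> l2_idx = 2
  bottom 3 bits -> offset = 4

Answer: 5 2 4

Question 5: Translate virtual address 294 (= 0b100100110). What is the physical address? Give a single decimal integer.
Answer: 638

Derivation:
vaddr = 294 = 0b100100110
Split: l1_idx=4, l2_idx=4, offset=6
L1[4] = 1
L2[1][4] = 79
paddr = 79 * 8 + 6 = 638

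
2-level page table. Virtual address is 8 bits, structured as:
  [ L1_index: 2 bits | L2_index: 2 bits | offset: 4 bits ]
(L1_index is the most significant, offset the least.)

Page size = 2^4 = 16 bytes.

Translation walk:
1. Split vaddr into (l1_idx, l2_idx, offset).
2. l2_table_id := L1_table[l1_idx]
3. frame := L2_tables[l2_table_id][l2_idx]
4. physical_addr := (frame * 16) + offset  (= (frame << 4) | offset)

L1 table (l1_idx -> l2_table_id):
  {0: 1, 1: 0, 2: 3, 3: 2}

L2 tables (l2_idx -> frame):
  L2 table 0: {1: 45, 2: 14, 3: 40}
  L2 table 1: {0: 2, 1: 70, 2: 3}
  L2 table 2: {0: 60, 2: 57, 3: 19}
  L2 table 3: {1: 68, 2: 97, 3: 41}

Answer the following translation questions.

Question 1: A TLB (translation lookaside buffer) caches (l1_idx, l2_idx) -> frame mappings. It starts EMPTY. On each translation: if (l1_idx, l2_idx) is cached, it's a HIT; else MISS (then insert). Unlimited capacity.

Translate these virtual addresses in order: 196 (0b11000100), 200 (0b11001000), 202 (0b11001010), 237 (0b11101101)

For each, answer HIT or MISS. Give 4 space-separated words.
Answer: MISS HIT HIT MISS

Derivation:
vaddr=196: (3,0) not in TLB -> MISS, insert
vaddr=200: (3,0) in TLB -> HIT
vaddr=202: (3,0) in TLB -> HIT
vaddr=237: (3,2) not in TLB -> MISS, insert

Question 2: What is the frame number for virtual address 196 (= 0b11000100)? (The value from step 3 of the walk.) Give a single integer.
Answer: 60

Derivation:
vaddr = 196: l1_idx=3, l2_idx=0
L1[3] = 2; L2[2][0] = 60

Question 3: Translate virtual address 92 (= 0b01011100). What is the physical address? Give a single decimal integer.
vaddr = 92 = 0b01011100
Split: l1_idx=1, l2_idx=1, offset=12
L1[1] = 0
L2[0][1] = 45
paddr = 45 * 16 + 12 = 732

Answer: 732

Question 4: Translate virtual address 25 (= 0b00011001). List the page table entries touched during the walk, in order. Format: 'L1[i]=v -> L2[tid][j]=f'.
vaddr = 25 = 0b00011001
Split: l1_idx=0, l2_idx=1, offset=9

Answer: L1[0]=1 -> L2[1][1]=70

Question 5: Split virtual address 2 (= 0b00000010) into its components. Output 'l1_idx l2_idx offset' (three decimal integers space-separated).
vaddr = 2 = 0b00000010
  top 2 bits -> l1_idx = 0
  next 2 bits -> l2_idx = 0
  bottom 4 bits -> offset = 2

Answer: 0 0 2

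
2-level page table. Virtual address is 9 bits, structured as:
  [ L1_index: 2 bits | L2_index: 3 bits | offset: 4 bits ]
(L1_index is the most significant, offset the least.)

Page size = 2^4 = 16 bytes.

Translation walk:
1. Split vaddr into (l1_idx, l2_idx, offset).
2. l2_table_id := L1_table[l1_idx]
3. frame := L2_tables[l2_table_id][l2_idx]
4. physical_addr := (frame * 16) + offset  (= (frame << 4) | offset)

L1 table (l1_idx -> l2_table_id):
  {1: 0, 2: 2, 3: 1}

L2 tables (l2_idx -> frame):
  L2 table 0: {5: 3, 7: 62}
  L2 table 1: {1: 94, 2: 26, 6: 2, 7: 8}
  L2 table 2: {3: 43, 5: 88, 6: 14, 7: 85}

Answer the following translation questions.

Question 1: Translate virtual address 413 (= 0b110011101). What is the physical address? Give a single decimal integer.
vaddr = 413 = 0b110011101
Split: l1_idx=3, l2_idx=1, offset=13
L1[3] = 1
L2[1][1] = 94
paddr = 94 * 16 + 13 = 1517

Answer: 1517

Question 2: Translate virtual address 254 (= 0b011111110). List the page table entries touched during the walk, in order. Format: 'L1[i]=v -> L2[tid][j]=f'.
Answer: L1[1]=0 -> L2[0][7]=62

Derivation:
vaddr = 254 = 0b011111110
Split: l1_idx=1, l2_idx=7, offset=14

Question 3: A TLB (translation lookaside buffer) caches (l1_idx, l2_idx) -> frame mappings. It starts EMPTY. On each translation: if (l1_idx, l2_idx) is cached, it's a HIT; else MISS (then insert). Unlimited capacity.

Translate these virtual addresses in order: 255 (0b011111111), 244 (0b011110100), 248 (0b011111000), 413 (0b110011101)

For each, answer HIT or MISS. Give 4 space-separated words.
vaddr=255: (1,7) not in TLB -> MISS, insert
vaddr=244: (1,7) in TLB -> HIT
vaddr=248: (1,7) in TLB -> HIT
vaddr=413: (3,1) not in TLB -> MISS, insert

Answer: MISS HIT HIT MISS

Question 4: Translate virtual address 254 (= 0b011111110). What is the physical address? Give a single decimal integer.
Answer: 1006

Derivation:
vaddr = 254 = 0b011111110
Split: l1_idx=1, l2_idx=7, offset=14
L1[1] = 0
L2[0][7] = 62
paddr = 62 * 16 + 14 = 1006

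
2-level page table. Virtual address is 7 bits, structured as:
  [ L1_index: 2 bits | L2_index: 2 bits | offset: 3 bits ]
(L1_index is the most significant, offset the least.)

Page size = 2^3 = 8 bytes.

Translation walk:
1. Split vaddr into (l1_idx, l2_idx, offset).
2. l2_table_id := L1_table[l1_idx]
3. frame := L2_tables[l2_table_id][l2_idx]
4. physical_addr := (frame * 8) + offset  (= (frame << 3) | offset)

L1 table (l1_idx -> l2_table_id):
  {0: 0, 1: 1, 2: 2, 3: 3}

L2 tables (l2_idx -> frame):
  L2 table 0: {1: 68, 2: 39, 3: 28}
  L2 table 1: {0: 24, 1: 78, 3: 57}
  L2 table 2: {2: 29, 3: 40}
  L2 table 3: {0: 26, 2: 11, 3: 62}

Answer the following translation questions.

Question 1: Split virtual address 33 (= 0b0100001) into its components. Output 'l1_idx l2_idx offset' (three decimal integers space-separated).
vaddr = 33 = 0b0100001
  top 2 bits -> l1_idx = 1
  next 2 bits -> l2_idx = 0
  bottom 3 bits -> offset = 1

Answer: 1 0 1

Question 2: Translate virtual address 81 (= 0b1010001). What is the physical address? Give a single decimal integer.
Answer: 233

Derivation:
vaddr = 81 = 0b1010001
Split: l1_idx=2, l2_idx=2, offset=1
L1[2] = 2
L2[2][2] = 29
paddr = 29 * 8 + 1 = 233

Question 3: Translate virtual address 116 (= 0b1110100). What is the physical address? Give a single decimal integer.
Answer: 92

Derivation:
vaddr = 116 = 0b1110100
Split: l1_idx=3, l2_idx=2, offset=4
L1[3] = 3
L2[3][2] = 11
paddr = 11 * 8 + 4 = 92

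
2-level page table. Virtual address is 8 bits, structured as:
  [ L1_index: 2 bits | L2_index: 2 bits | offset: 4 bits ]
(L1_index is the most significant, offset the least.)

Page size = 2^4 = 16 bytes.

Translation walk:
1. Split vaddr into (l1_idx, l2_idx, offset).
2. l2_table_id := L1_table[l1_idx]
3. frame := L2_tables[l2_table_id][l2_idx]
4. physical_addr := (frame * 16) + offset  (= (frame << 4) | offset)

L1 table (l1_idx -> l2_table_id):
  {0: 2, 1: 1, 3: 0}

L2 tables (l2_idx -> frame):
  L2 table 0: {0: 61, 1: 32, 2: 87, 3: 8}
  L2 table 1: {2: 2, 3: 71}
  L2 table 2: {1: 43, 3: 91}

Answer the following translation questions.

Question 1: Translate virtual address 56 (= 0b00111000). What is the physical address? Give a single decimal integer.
vaddr = 56 = 0b00111000
Split: l1_idx=0, l2_idx=3, offset=8
L1[0] = 2
L2[2][3] = 91
paddr = 91 * 16 + 8 = 1464

Answer: 1464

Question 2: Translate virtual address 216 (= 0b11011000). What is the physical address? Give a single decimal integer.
Answer: 520

Derivation:
vaddr = 216 = 0b11011000
Split: l1_idx=3, l2_idx=1, offset=8
L1[3] = 0
L2[0][1] = 32
paddr = 32 * 16 + 8 = 520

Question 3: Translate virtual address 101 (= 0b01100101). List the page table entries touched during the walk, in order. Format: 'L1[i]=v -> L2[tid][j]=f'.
Answer: L1[1]=1 -> L2[1][2]=2

Derivation:
vaddr = 101 = 0b01100101
Split: l1_idx=1, l2_idx=2, offset=5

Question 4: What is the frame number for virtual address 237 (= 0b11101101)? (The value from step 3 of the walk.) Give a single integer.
vaddr = 237: l1_idx=3, l2_idx=2
L1[3] = 0; L2[0][2] = 87

Answer: 87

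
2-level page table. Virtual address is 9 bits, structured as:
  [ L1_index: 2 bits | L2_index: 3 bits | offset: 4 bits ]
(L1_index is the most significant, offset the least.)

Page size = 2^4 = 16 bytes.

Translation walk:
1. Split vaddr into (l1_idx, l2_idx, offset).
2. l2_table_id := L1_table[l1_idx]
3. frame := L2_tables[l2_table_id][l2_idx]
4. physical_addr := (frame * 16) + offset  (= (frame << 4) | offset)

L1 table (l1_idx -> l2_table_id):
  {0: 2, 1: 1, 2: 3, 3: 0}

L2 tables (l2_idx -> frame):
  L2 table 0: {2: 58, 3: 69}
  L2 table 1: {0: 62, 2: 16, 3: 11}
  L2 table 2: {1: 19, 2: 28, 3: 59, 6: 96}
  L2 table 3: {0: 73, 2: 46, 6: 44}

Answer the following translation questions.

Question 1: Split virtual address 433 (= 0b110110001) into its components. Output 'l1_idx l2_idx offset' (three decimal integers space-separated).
vaddr = 433 = 0b110110001
  top 2 bits -> l1_idx = 3
  next 3 bits -> l2_idx = 3
  bottom 4 bits -> offset = 1

Answer: 3 3 1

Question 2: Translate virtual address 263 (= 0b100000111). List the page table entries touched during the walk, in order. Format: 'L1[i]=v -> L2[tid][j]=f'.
Answer: L1[2]=3 -> L2[3][0]=73

Derivation:
vaddr = 263 = 0b100000111
Split: l1_idx=2, l2_idx=0, offset=7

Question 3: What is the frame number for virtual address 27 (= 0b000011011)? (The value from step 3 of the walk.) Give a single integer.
Answer: 19

Derivation:
vaddr = 27: l1_idx=0, l2_idx=1
L1[0] = 2; L2[2][1] = 19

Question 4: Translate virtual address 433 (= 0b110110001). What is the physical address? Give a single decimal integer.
vaddr = 433 = 0b110110001
Split: l1_idx=3, l2_idx=3, offset=1
L1[3] = 0
L2[0][3] = 69
paddr = 69 * 16 + 1 = 1105

Answer: 1105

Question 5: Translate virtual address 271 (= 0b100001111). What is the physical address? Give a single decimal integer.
vaddr = 271 = 0b100001111
Split: l1_idx=2, l2_idx=0, offset=15
L1[2] = 3
L2[3][0] = 73
paddr = 73 * 16 + 15 = 1183

Answer: 1183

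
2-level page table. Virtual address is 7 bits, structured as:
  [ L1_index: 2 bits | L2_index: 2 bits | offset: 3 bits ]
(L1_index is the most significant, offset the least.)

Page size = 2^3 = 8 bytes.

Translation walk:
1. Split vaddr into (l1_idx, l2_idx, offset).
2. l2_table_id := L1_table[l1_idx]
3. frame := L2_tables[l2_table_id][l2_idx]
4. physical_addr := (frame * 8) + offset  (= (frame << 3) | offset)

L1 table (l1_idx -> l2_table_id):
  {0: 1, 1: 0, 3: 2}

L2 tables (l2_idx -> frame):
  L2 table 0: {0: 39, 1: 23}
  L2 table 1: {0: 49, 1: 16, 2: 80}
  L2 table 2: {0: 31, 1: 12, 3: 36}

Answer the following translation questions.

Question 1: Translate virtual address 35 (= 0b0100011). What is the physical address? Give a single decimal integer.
Answer: 315

Derivation:
vaddr = 35 = 0b0100011
Split: l1_idx=1, l2_idx=0, offset=3
L1[1] = 0
L2[0][0] = 39
paddr = 39 * 8 + 3 = 315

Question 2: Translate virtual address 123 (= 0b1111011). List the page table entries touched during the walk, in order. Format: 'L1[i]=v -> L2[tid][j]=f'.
vaddr = 123 = 0b1111011
Split: l1_idx=3, l2_idx=3, offset=3

Answer: L1[3]=2 -> L2[2][3]=36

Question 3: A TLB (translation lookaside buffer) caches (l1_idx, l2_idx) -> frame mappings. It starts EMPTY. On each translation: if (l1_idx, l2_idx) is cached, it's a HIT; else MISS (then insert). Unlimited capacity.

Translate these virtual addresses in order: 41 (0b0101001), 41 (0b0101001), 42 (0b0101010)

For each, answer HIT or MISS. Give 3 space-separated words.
Answer: MISS HIT HIT

Derivation:
vaddr=41: (1,1) not in TLB -> MISS, insert
vaddr=41: (1,1) in TLB -> HIT
vaddr=42: (1,1) in TLB -> HIT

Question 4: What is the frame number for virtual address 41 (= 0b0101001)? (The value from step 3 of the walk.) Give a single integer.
Answer: 23

Derivation:
vaddr = 41: l1_idx=1, l2_idx=1
L1[1] = 0; L2[0][1] = 23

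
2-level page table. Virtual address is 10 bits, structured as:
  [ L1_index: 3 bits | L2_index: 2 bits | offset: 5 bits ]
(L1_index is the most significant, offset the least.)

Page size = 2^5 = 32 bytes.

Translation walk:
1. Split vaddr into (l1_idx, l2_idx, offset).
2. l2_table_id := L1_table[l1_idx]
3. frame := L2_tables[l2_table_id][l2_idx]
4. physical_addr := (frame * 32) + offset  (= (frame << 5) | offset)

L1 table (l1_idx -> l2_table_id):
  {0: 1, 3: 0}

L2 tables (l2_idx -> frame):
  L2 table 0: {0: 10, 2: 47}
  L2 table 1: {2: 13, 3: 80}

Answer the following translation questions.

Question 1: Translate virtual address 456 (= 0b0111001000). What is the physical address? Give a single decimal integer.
vaddr = 456 = 0b0111001000
Split: l1_idx=3, l2_idx=2, offset=8
L1[3] = 0
L2[0][2] = 47
paddr = 47 * 32 + 8 = 1512

Answer: 1512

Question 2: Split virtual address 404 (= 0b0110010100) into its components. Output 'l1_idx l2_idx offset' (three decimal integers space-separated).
vaddr = 404 = 0b0110010100
  top 3 bits -> l1_idx = 3
  next 2 bits -> l2_idx = 0
  bottom 5 bits -> offset = 20

Answer: 3 0 20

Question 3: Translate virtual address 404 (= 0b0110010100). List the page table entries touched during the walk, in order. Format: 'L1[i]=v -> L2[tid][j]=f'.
vaddr = 404 = 0b0110010100
Split: l1_idx=3, l2_idx=0, offset=20

Answer: L1[3]=0 -> L2[0][0]=10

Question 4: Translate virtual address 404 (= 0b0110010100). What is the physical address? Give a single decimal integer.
Answer: 340

Derivation:
vaddr = 404 = 0b0110010100
Split: l1_idx=3, l2_idx=0, offset=20
L1[3] = 0
L2[0][0] = 10
paddr = 10 * 32 + 20 = 340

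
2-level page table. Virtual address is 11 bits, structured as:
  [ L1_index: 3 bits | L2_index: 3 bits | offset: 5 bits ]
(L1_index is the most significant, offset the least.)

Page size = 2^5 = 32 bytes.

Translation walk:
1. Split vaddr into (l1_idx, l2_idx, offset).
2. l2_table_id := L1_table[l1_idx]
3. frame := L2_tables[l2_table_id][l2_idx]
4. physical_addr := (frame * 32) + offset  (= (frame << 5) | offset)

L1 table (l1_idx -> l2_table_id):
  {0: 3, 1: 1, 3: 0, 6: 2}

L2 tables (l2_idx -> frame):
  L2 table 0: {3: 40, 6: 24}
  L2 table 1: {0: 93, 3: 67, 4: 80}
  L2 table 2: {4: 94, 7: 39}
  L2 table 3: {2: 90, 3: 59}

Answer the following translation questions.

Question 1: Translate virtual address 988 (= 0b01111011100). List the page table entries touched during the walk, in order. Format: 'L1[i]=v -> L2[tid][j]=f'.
Answer: L1[3]=0 -> L2[0][6]=24

Derivation:
vaddr = 988 = 0b01111011100
Split: l1_idx=3, l2_idx=6, offset=28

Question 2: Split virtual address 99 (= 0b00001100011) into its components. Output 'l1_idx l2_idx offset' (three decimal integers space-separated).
Answer: 0 3 3

Derivation:
vaddr = 99 = 0b00001100011
  top 3 bits -> l1_idx = 0
  next 3 bits -> l2_idx = 3
  bottom 5 bits -> offset = 3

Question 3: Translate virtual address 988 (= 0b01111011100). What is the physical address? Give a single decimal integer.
vaddr = 988 = 0b01111011100
Split: l1_idx=3, l2_idx=6, offset=28
L1[3] = 0
L2[0][6] = 24
paddr = 24 * 32 + 28 = 796

Answer: 796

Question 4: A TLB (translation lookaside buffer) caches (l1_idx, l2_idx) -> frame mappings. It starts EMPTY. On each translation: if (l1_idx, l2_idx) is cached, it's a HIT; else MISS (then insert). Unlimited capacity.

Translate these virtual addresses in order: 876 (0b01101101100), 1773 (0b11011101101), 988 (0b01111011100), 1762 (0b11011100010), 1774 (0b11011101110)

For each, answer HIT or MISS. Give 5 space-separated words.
Answer: MISS MISS MISS HIT HIT

Derivation:
vaddr=876: (3,3) not in TLB -> MISS, insert
vaddr=1773: (6,7) not in TLB -> MISS, insert
vaddr=988: (3,6) not in TLB -> MISS, insert
vaddr=1762: (6,7) in TLB -> HIT
vaddr=1774: (6,7) in TLB -> HIT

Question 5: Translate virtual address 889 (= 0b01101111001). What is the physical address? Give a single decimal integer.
vaddr = 889 = 0b01101111001
Split: l1_idx=3, l2_idx=3, offset=25
L1[3] = 0
L2[0][3] = 40
paddr = 40 * 32 + 25 = 1305

Answer: 1305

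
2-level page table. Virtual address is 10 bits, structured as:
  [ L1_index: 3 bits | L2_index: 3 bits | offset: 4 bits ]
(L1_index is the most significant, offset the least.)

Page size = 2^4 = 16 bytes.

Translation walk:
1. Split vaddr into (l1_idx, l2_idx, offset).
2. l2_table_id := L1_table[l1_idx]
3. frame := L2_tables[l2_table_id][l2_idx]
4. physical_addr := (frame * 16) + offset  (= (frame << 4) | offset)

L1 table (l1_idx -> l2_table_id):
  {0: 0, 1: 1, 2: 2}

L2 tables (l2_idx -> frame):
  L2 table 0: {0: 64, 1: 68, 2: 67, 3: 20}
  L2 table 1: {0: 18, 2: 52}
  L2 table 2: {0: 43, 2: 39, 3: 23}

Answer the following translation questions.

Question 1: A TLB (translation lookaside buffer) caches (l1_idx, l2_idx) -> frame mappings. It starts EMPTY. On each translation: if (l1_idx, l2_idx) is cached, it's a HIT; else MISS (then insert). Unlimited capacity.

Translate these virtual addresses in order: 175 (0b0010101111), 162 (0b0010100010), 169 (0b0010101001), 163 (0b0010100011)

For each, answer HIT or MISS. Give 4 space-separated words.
vaddr=175: (1,2) not in TLB -> MISS, insert
vaddr=162: (1,2) in TLB -> HIT
vaddr=169: (1,2) in TLB -> HIT
vaddr=163: (1,2) in TLB -> HIT

Answer: MISS HIT HIT HIT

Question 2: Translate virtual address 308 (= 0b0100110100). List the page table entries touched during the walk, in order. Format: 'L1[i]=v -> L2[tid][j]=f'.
Answer: L1[2]=2 -> L2[2][3]=23

Derivation:
vaddr = 308 = 0b0100110100
Split: l1_idx=2, l2_idx=3, offset=4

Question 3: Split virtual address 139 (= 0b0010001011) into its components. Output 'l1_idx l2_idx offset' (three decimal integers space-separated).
Answer: 1 0 11

Derivation:
vaddr = 139 = 0b0010001011
  top 3 bits -> l1_idx = 1
  next 3 bits -> l2_idx = 0
  bottom 4 bits -> offset = 11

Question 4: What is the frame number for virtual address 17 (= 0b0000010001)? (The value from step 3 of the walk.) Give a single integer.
vaddr = 17: l1_idx=0, l2_idx=1
L1[0] = 0; L2[0][1] = 68

Answer: 68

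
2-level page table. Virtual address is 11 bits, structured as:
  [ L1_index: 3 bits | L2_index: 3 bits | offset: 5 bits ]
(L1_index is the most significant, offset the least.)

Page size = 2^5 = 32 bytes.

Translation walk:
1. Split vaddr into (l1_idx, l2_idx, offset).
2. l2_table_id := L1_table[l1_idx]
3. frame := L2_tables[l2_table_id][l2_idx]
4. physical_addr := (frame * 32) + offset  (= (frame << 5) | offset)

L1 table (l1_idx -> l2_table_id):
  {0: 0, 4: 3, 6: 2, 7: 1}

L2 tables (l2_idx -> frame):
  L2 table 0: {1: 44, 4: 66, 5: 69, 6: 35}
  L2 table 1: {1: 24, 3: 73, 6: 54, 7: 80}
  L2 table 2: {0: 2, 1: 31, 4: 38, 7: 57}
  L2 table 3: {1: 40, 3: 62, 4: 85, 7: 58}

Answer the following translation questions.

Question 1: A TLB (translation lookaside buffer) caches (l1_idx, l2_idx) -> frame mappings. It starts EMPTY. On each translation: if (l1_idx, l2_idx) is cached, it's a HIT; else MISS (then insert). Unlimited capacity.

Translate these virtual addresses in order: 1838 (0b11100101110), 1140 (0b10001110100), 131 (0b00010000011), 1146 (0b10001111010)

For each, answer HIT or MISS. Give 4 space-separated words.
vaddr=1838: (7,1) not in TLB -> MISS, insert
vaddr=1140: (4,3) not in TLB -> MISS, insert
vaddr=131: (0,4) not in TLB -> MISS, insert
vaddr=1146: (4,3) in TLB -> HIT

Answer: MISS MISS MISS HIT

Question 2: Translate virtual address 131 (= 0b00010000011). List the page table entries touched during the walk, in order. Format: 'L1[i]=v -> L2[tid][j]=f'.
vaddr = 131 = 0b00010000011
Split: l1_idx=0, l2_idx=4, offset=3

Answer: L1[0]=0 -> L2[0][4]=66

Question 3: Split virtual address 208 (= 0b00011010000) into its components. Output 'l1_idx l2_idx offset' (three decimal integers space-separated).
Answer: 0 6 16

Derivation:
vaddr = 208 = 0b00011010000
  top 3 bits -> l1_idx = 0
  next 3 bits -> l2_idx = 6
  bottom 5 bits -> offset = 16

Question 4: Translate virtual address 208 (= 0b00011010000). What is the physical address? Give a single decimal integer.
Answer: 1136

Derivation:
vaddr = 208 = 0b00011010000
Split: l1_idx=0, l2_idx=6, offset=16
L1[0] = 0
L2[0][6] = 35
paddr = 35 * 32 + 16 = 1136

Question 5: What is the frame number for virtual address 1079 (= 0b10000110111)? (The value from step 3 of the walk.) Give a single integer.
Answer: 40

Derivation:
vaddr = 1079: l1_idx=4, l2_idx=1
L1[4] = 3; L2[3][1] = 40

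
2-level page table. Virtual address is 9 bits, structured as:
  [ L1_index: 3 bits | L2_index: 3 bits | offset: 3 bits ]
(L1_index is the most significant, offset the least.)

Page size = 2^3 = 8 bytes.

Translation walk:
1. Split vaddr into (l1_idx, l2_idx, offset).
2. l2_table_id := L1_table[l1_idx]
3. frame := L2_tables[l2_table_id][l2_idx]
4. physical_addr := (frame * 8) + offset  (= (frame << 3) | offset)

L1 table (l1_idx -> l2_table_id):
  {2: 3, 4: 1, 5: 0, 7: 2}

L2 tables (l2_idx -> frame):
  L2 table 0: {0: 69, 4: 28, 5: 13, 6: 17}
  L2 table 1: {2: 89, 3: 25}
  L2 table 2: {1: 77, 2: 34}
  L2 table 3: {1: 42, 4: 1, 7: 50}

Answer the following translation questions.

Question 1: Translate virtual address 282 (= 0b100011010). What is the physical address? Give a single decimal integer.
vaddr = 282 = 0b100011010
Split: l1_idx=4, l2_idx=3, offset=2
L1[4] = 1
L2[1][3] = 25
paddr = 25 * 8 + 2 = 202

Answer: 202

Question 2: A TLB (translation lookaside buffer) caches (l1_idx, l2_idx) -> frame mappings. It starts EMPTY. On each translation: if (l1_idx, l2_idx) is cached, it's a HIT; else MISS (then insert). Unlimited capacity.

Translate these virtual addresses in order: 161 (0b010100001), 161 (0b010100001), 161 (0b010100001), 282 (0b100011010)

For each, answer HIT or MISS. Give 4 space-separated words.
Answer: MISS HIT HIT MISS

Derivation:
vaddr=161: (2,4) not in TLB -> MISS, insert
vaddr=161: (2,4) in TLB -> HIT
vaddr=161: (2,4) in TLB -> HIT
vaddr=282: (4,3) not in TLB -> MISS, insert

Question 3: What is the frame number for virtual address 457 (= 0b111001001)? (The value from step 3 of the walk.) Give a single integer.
Answer: 77

Derivation:
vaddr = 457: l1_idx=7, l2_idx=1
L1[7] = 2; L2[2][1] = 77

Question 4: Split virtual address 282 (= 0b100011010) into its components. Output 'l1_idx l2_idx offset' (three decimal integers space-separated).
Answer: 4 3 2

Derivation:
vaddr = 282 = 0b100011010
  top 3 bits -> l1_idx = 4
  next 3 bits -> l2_idx = 3
  bottom 3 bits -> offset = 2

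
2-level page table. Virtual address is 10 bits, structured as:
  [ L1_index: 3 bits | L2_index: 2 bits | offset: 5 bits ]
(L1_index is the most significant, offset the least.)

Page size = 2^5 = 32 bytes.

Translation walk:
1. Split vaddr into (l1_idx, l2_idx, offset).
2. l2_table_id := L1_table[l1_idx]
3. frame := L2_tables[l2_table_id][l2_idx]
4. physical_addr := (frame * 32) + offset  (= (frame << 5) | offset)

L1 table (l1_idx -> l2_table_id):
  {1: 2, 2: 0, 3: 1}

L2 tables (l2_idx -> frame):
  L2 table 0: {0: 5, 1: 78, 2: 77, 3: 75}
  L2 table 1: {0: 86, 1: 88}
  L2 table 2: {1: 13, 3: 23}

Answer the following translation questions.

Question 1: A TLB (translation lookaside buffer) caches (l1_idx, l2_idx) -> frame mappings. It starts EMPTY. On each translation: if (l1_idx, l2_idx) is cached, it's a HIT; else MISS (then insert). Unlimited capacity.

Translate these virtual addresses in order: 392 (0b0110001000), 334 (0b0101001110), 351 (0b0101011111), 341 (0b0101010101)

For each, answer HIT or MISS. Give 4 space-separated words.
vaddr=392: (3,0) not in TLB -> MISS, insert
vaddr=334: (2,2) not in TLB -> MISS, insert
vaddr=351: (2,2) in TLB -> HIT
vaddr=341: (2,2) in TLB -> HIT

Answer: MISS MISS HIT HIT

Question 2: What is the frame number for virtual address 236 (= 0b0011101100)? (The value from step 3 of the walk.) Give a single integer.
Answer: 23

Derivation:
vaddr = 236: l1_idx=1, l2_idx=3
L1[1] = 2; L2[2][3] = 23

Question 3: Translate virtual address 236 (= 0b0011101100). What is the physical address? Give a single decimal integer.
vaddr = 236 = 0b0011101100
Split: l1_idx=1, l2_idx=3, offset=12
L1[1] = 2
L2[2][3] = 23
paddr = 23 * 32 + 12 = 748

Answer: 748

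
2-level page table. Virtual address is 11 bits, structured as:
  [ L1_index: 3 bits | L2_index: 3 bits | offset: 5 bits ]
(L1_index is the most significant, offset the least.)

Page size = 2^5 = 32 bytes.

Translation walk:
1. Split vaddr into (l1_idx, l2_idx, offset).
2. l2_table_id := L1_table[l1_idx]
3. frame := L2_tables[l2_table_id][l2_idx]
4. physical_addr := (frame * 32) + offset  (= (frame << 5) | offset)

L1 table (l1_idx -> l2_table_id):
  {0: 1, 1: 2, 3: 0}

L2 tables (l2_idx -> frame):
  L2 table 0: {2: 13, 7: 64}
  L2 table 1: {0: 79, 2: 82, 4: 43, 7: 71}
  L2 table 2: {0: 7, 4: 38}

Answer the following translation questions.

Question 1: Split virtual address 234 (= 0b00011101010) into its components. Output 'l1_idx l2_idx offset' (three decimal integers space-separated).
vaddr = 234 = 0b00011101010
  top 3 bits -> l1_idx = 0
  next 3 bits -> l2_idx = 7
  bottom 5 bits -> offset = 10

Answer: 0 7 10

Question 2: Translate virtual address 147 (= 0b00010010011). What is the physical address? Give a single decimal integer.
vaddr = 147 = 0b00010010011
Split: l1_idx=0, l2_idx=4, offset=19
L1[0] = 1
L2[1][4] = 43
paddr = 43 * 32 + 19 = 1395

Answer: 1395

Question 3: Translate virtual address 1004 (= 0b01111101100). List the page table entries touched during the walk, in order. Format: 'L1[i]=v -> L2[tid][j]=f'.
vaddr = 1004 = 0b01111101100
Split: l1_idx=3, l2_idx=7, offset=12

Answer: L1[3]=0 -> L2[0][7]=64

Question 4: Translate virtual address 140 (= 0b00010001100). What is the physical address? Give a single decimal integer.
Answer: 1388

Derivation:
vaddr = 140 = 0b00010001100
Split: l1_idx=0, l2_idx=4, offset=12
L1[0] = 1
L2[1][4] = 43
paddr = 43 * 32 + 12 = 1388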